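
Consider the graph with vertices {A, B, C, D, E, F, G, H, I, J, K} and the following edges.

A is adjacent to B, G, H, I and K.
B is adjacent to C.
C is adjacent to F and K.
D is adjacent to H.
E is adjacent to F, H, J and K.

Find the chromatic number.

2

E and H are adjacent, so at least 2 colors are needed.
2 colors suffice: color 1 → {A, C, D, E}; color 2 → {B, F, G, H, I, J, K}. No two adjacent vertices share a color.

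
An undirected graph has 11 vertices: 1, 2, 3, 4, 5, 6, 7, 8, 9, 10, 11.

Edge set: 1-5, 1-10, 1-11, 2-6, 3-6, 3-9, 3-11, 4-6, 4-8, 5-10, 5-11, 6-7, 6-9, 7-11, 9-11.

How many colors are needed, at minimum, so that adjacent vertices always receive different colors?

3

3, 6, 9 are pairwise adjacent, so at least 3 colors are needed.
3 colors suffice: 1=c, 2=b, 3=b, 4=b, 5=b, 6=a, 7=b, 8=a, 9=c, 10=a, 11=a. Each edge has distinct colors on its endpoints.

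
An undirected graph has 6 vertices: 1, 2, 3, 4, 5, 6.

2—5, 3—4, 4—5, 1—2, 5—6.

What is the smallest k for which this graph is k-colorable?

3 and 4 are adjacent, so at least 2 colors are needed.
One proper 2-coloring: 1=a, 2=b, 3=a, 4=b, 5=a, 6=b. Each edge has distinct colors on its endpoints.

2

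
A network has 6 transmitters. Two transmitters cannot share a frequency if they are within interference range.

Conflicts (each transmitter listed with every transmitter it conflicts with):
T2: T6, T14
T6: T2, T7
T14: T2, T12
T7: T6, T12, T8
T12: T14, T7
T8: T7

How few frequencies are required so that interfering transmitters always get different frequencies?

The cycle T12-T14-T2-T6-T7-T12 has odd length 5, so it cannot be 2-colored; at least 3 frequencies are needed.
3 frequencies suffice: frequency 1 → {T2, T7}; frequency 2 → {T6, T14, T8}; frequency 3 → {T12}. Each listed conflict is separated.

3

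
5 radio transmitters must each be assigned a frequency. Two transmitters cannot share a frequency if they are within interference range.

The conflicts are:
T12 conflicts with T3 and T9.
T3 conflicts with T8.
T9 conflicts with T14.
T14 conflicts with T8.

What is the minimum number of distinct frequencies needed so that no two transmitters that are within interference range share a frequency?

3

The cycle T14-T8-T3-T12-T9-T14 has odd length 5, so it cannot be 2-colored; at least 3 frequencies are needed.
3 frequencies suffice: T12=2, T3=1, T9=1, T14=2, T8=3. Each listed conflict is separated.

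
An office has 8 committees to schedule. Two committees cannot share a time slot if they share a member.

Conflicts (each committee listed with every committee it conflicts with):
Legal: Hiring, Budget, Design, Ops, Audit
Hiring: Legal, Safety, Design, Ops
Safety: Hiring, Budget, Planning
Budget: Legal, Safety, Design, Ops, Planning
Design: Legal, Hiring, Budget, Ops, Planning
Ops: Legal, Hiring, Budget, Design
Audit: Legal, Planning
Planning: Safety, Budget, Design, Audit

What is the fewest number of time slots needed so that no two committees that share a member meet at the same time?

4

Legal, Hiring, Design, Ops pairwise conflict, so at least 4 time slots are needed.
4 time slots suffice: time slot 1 → {Legal, Planning}; time slot 2 → {Hiring, Budget, Audit}; time slot 3 → {Safety, Design}; time slot 4 → {Ops}. No two conflicting committees share a time slot.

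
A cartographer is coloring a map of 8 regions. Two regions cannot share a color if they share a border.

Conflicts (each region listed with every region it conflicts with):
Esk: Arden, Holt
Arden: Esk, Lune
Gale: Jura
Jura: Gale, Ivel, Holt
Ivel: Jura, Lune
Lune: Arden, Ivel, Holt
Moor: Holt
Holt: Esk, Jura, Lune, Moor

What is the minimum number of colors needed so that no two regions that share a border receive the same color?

Esk and Arden conflict, so at least 2 colors are needed.
One proper 2-coloring: Esk=2, Arden=1, Gale=1, Jura=2, Ivel=1, Lune=2, Moor=2, Holt=1. Each listed conflict is separated.

2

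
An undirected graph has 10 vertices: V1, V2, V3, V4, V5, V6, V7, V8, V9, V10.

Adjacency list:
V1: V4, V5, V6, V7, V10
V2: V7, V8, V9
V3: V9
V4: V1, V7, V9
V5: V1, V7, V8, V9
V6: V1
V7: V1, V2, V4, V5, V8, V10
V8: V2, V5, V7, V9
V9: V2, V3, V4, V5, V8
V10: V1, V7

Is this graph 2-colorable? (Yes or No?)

V5, V7, V8 are mutually adjacent, so at least 3 colors are needed.
So 2 colors are not enough.

No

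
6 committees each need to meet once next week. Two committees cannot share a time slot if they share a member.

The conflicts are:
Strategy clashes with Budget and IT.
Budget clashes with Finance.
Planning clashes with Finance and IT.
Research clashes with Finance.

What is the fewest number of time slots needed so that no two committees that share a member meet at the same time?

The cycle IT-Planning-Finance-Budget-Strategy-IT has odd length 5, so it cannot be 2-colored; at least 3 time slots are needed.
3 time slots suffice: time slot 1 → {Strategy, Finance}; time slot 2 → {Budget, Research, IT}; time slot 3 → {Planning}. Every pair that conflicts lands in different time slots.

3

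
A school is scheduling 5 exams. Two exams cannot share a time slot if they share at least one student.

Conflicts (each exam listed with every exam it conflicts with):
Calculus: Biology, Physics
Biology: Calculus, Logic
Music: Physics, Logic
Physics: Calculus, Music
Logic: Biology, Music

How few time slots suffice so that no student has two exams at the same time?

The cycle Physics-Music-Logic-Biology-Calculus-Physics has odd length 5, so it cannot be 2-colored; at least 3 time slots are needed.
3 time slots suffice: time slot 1 → {Calculus, Logic}; time slot 2 → {Biology, Physics}; time slot 3 → {Music}. Each listed conflict is separated.

3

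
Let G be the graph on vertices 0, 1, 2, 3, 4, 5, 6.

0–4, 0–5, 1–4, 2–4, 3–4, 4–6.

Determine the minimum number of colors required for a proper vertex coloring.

2

2 and 4 are adjacent, so at least 2 colors are needed.
2 colors suffice: color a → {4, 5}; color b → {0, 1, 2, 3, 6}. Each edge has distinct colors on its endpoints.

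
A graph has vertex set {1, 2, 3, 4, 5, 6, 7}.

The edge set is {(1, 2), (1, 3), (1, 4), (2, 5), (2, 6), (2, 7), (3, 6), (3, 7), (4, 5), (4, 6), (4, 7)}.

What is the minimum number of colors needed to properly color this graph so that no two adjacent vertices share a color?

1 and 2 are adjacent, so at least 2 colors are needed.
2 colors suffice: color a → {2, 3, 4}; color b → {1, 5, 6, 7}. Every edge joins two different colors.

2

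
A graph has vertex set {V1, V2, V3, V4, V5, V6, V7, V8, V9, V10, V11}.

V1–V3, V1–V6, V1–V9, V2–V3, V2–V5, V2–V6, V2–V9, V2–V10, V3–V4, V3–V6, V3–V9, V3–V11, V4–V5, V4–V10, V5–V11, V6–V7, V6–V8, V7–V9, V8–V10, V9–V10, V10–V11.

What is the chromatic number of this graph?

3

V2, V9, V10 are pairwise adjacent, so at least 3 colors are needed.
3 colors suffice: color red → {V3, V5, V7, V10}; color blue → {V1, V2, V4, V8, V11}; color green → {V6, V9}. Each edge has distinct colors on its endpoints.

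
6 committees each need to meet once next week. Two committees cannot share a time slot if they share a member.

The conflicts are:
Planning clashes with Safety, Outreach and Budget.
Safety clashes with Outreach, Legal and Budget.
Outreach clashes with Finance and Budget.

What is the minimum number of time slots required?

Planning, Safety, Outreach, Budget pairwise conflict, so at least 4 time slots are needed.
4 time slots suffice: time slot 1 → {Outreach, Legal}; time slot 2 → {Safety, Finance}; time slot 3 → {Budget}; time slot 4 → {Planning}. No two conflicting committees share a time slot.

4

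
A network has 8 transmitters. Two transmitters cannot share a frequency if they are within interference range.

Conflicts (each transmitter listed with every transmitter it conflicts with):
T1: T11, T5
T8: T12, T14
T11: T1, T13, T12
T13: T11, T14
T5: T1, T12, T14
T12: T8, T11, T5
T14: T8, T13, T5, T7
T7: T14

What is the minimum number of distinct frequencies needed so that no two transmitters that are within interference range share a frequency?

3

The cycle T12-T8-T14-T13-T11-T12 has odd length 5, so it cannot be 2-colored; at least 3 frequencies are needed.
A valid assignment using 3 frequencies: T1=1, T8=2, T11=2, T13=3, T5=2, T12=1, T14=1, T7=2. Every pair that conflicts lands in different frequencies.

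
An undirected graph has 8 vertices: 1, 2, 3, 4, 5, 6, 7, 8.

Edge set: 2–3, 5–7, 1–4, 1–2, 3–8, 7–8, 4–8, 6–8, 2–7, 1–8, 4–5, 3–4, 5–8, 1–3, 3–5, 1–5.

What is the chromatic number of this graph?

1, 3, 4, 5, 8 form a clique, so at least 5 colors are needed.
5 colors suffice: color a → {2, 8}; color b → {5, 6}; color c → {3, 7}; color d → {1}; color e → {4}. Each edge has distinct colors on its endpoints.

5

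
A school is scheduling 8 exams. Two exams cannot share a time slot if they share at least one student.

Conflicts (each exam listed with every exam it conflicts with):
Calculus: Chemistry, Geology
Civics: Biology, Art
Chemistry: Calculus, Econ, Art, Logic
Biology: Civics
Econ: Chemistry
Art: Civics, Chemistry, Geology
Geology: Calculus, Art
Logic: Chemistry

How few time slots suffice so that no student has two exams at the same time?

2

Civics and Art conflict, so at least 2 time slots are needed.
A valid assignment using 2 time slots: Calculus=2, Civics=1, Chemistry=1, Biology=2, Econ=2, Art=2, Geology=1, Logic=2. No two conflicting exams share a time slot.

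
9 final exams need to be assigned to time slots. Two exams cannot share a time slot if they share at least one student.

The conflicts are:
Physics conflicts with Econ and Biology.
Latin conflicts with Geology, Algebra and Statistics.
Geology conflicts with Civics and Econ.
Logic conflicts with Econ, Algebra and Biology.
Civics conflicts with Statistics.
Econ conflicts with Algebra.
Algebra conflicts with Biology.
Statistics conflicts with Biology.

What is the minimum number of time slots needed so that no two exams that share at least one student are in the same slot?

3

Logic, Econ, Algebra are mutually in conflict, so at least 3 time slots are needed.
A valid assignment using 3 time slots: Physics=1, Latin=2, Geology=1, Logic=3, Civics=2, Econ=2, Algebra=1, Statistics=1, Biology=2. Each listed conflict is separated.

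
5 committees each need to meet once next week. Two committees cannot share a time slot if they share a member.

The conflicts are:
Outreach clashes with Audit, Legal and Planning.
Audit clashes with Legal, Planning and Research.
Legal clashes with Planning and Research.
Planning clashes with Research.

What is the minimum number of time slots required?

4

Outreach, Audit, Legal, Planning are mutually in conflict, so at least 4 time slots are needed.
4 time slots suffice: time slot 1 → {Audit}; time slot 2 → {Planning}; time slot 3 → {Legal}; time slot 4 → {Outreach, Research}. Each listed conflict is separated.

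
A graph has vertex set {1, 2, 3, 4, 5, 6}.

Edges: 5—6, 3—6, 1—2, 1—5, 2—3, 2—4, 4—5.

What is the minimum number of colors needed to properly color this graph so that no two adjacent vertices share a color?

3

The cycle 2-1-5-6-3-2 has odd length 5, so it cannot be 2-colored; at least 3 colors are needed.
3 colors suffice: 1=blue, 2=red, 3=blue, 4=blue, 5=red, 6=green. No two adjacent vertices share a color.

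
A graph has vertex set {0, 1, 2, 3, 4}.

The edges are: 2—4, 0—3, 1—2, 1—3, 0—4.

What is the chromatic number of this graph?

3

The cycle 1-3-0-4-2-1 has odd length 5, so it cannot be 2-colored; at least 3 colors are needed.
3 colors suffice: 0=a, 1=c, 2=a, 3=b, 4=b. Each edge has distinct colors on its endpoints.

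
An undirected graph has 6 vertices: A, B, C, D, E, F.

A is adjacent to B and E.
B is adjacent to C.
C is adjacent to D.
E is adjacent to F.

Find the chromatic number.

2

C and D are adjacent, so at least 2 colors are needed.
One proper 2-coloring: A=red, B=blue, C=red, D=blue, E=blue, F=red. Each edge has distinct colors on its endpoints.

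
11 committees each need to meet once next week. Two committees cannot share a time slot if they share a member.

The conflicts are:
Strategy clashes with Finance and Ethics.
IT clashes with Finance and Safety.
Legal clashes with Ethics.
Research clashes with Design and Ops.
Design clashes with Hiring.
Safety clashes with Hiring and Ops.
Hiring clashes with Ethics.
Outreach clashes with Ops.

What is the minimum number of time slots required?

The cycle Ops-Safety-Hiring-Design-Research-Ops has odd length 5, so it cannot be 2-colored; at least 3 time slots are needed.
3 time slots suffice: time slot 1 → {Design, Finance, Safety, Ethics, Outreach}; time slot 2 → {Strategy, IT, Legal, Hiring, Ops}; time slot 3 → {Research}. Each listed conflict is separated.

3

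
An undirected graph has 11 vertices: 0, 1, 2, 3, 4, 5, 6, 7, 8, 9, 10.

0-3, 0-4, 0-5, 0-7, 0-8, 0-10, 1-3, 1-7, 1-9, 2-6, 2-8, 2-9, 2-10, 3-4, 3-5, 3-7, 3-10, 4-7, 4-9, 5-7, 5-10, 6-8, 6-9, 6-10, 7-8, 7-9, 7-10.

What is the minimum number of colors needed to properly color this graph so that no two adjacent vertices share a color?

5

0, 3, 5, 7, 10 are pairwise adjacent (a clique of size 5), so at least 5 colors are needed.
A valid assignment using 5 colors: 0=c, 1=c, 2=a, 3=d, 4=e, 5=e, 6=c, 7=a, 8=b, 9=b, 10=b. Every edge joins two different colors.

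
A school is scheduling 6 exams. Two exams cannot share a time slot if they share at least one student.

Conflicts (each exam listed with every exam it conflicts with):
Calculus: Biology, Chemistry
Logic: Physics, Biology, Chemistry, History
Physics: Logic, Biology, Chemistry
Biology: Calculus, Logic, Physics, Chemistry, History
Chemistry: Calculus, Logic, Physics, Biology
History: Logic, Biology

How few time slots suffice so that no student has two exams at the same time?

Logic, Physics, Biology, Chemistry pairwise conflict, so at least 4 time slots are needed.
Using 4 time slots: Calculus=3, Logic=3, Physics=4, Biology=1, Chemistry=2, History=2. No two conflicting exams share a time slot.

4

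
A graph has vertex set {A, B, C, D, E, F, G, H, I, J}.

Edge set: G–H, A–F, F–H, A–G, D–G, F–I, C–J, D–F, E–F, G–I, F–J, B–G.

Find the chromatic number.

2

A and G are adjacent, so at least 2 colors are needed.
2 colors suffice: A=blue, B=blue, C=red, D=blue, E=blue, F=red, G=red, H=blue, I=blue, J=blue. Every edge joins two different colors.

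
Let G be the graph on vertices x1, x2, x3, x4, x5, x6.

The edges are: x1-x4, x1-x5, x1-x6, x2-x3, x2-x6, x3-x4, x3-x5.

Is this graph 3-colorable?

Yes

The chromatic number is 3. The cycle x1-x4-x3-x2-x6-x1 has odd length 5, so it cannot be 2-colored; at least 3 colors are needed.
A valid assignment using 3 colors: x1=1, x2=2, x3=1, x4=2, x5=2, x6=3.
That is already a proper 3-coloring.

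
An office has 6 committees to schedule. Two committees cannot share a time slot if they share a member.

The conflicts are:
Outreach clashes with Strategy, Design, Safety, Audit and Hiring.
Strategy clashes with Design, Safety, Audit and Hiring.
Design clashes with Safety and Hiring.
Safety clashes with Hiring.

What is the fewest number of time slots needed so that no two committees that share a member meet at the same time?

5

Outreach, Strategy, Design, Safety, Hiring all conflict with each other, so at least 5 time slots are needed.
A valid assignment using 5 time slots: Outreach=2, Strategy=1, Design=4, Safety=3, Audit=3, Hiring=5. Each listed conflict is separated.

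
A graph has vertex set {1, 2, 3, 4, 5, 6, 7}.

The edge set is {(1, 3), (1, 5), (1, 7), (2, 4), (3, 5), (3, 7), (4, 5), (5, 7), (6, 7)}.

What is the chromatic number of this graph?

1, 3, 5, 7 are pairwise adjacent (a clique of size 4), so at least 4 colors are needed.
4 colors suffice: color a → {2, 5, 6}; color b → {4, 7}; color c → {1}; color d → {3}. Every edge joins two different colors.

4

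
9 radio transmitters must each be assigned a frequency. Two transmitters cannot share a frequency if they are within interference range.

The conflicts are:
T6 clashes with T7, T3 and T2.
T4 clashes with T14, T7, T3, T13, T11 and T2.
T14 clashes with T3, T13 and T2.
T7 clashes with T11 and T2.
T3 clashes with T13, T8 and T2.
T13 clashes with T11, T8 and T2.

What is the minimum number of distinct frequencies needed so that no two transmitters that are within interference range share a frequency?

5

T4, T14, T3, T13, T2 all conflict with each other, so at least 5 frequencies are needed.
Using 5 frequencies: T6=2, T4=4, T14=5, T7=1, T3=1, T13=2, T11=3, T8=3, T2=3. Each listed conflict is separated.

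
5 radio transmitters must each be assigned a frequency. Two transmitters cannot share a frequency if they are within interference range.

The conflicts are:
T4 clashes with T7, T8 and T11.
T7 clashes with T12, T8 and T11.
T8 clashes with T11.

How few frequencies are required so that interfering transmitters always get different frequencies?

4

T4, T7, T8, T11 are mutually in conflict, so at least 4 frequencies are needed.
A valid assignment using 4 frequencies: T4=4, T7=1, T12=2, T8=3, T11=2. Every pair that conflicts lands in different frequencies.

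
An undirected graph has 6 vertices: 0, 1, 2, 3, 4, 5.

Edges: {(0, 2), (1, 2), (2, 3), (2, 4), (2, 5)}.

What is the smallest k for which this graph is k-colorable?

2 and 4 are adjacent, so at least 2 colors are needed.
A valid assignment using 2 colors: 0=blue, 1=blue, 2=red, 3=blue, 4=blue, 5=blue. Each edge has distinct colors on its endpoints.

2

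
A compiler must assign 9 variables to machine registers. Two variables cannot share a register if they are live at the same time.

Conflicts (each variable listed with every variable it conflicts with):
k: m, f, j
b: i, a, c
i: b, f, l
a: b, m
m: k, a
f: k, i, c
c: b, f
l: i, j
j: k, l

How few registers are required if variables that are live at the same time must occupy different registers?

3

The cycle l-i-f-k-j-l has odd length 5, so it cannot be 2-colored; at least 3 registers are needed.
Using 3 registers: k=2, b=1, i=2, a=2, m=1, f=1, c=2, l=3, j=1. Each listed conflict is separated.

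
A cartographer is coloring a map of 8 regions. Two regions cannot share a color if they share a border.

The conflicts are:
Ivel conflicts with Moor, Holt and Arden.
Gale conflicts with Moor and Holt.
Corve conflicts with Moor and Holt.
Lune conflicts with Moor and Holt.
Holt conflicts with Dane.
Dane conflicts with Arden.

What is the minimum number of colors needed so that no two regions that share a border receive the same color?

2

Corve and Holt conflict, so at least 2 colors are needed.
2 colors suffice: color 1 → {Moor, Holt, Arden}; color 2 → {Ivel, Gale, Corve, Lune, Dane}. Each listed conflict is separated.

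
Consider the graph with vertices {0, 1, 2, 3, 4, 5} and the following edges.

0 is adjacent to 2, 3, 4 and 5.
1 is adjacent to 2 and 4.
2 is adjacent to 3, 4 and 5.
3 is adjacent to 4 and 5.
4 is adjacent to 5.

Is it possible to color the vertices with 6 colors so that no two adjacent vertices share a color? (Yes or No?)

Yes

The chromatic number is 5. 0, 2, 3, 4, 5 are pairwise adjacent (a clique of size 5), so at least 5 colors are needed.
5 colors suffice: 0=e, 1=c, 2=b, 3=c, 4=a, 5=d.
Since 6 ≥ 5, a proper 6-coloring certainly exists.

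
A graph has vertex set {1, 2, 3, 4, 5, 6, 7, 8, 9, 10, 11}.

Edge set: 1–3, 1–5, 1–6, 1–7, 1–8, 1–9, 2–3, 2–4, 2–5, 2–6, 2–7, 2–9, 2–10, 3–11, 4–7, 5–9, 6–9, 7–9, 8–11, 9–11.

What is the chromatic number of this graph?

3

2, 4, 7 form a triangle, so at least 3 colors are needed.
3 colors suffice: color red → {1, 2, 11}; color blue → {3, 4, 8, 9, 10}; color green → {5, 6, 7}. Each edge has distinct colors on its endpoints.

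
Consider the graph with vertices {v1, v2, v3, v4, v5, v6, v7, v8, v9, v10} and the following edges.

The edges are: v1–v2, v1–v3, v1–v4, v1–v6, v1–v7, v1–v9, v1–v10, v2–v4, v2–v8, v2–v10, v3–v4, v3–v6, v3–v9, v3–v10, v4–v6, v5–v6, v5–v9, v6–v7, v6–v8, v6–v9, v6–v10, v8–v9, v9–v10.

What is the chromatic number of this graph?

5

v1, v3, v6, v9, v10 are pairwise adjacent (a clique of size 5), so at least 5 colors are needed.
5 colors suffice: color 1 → {v2, v6}; color 2 → {v1, v5, v8}; color 3 → {v4, v7, v9}; color 4 → {v3}; color 5 → {v10}. Every edge joins two different colors.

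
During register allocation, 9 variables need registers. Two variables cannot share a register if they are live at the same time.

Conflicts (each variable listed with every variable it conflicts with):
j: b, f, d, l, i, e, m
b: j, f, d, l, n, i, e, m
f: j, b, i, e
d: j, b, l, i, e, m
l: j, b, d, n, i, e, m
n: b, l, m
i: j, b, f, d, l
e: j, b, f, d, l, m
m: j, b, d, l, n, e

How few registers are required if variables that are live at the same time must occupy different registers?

6

j, b, d, l, e, m are mutually in conflict, so at least 6 registers are needed.
6 registers suffice: j=2, b=1, f=3, d=6, l=3, n=2, i=4, e=5, m=4. No two conflicting variables share a register.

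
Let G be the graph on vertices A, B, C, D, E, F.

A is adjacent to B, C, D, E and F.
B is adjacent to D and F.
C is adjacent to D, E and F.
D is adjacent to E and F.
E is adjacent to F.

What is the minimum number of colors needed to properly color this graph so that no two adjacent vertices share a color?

A, C, D, E, F are pairwise adjacent (a clique of size 5), so at least 5 colors are needed.
A valid assignment using 5 colors: A=1, B=4, C=5, D=3, E=4, F=2. No two adjacent vertices share a color.

5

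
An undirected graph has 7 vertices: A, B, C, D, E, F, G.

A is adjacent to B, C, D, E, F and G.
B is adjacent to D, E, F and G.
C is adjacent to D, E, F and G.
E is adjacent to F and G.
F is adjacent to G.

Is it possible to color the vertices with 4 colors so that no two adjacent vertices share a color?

A, B, E, F, G form a clique, so at least 5 colors are needed.
So 4 colors are not enough.

No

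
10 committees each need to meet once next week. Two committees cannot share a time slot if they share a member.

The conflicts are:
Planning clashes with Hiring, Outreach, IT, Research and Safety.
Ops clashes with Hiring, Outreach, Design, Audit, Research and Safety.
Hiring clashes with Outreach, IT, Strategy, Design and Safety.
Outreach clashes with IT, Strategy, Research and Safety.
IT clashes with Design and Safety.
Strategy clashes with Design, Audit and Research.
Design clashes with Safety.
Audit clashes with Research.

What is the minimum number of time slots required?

Planning, Hiring, Outreach, IT, Safety pairwise conflict, so at least 5 time slots are needed.
5 time slots suffice: time slot 1 → {Outreach, Design, Audit}; time slot 2 → {Hiring, Research}; time slot 3 → {Ops, IT, Strategy}; time slot 4 → {Safety}; time slot 5 → {Planning}. No two conflicting committees share a time slot.

5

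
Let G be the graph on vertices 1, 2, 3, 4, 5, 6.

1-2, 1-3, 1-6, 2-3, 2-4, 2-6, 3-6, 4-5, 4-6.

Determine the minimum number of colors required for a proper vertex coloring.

4

1, 2, 3, 6 are mutually adjacent (a clique of size 4), so at least 4 colors are needed.
4 colors suffice: color a → {2, 5}; color b → {6}; color c → {1, 4}; color d → {3}. Every edge joins two different colors.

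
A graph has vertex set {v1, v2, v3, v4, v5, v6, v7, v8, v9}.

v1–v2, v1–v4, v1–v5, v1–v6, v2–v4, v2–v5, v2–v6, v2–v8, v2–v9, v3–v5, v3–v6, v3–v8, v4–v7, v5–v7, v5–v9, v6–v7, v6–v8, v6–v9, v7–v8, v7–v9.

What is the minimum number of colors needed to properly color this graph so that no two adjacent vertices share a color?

3

v6, v7, v8 are pairwise adjacent, so at least 3 colors are needed.
3 colors suffice: color 1 → {v4, v5, v6}; color 2 → {v2, v3, v7}; color 3 → {v1, v8, v9}. No two adjacent vertices share a color.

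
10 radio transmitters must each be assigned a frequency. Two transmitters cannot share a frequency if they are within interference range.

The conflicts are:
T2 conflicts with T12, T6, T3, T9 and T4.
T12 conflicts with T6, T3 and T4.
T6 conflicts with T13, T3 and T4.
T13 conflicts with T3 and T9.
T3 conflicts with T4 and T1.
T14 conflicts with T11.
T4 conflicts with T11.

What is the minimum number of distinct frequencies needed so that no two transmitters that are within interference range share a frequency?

5

T2, T12, T6, T3, T4 pairwise conflict, so at least 5 frequencies are needed.
A valid assignment using 5 frequencies: T2=2, T12=5, T6=3, T13=2, T3=1, T14=2, T9=1, T4=4, T1=2, T11=1. Every pair that conflicts lands in different frequencies.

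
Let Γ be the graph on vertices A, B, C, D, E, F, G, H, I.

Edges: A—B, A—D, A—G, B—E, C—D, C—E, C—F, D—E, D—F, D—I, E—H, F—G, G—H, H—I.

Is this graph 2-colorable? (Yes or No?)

C, D, E form a triangle, so at least 3 colors are needed.
So 2 colors are not enough.

No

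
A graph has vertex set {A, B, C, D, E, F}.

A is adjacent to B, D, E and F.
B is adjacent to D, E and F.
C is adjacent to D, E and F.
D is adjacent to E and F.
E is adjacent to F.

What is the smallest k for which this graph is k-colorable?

5

A, B, D, E, F are mutually adjacent (a clique of size 5), so at least 5 colors are needed.
5 colors suffice: color 1 → {E}; color 2 → {F}; color 3 → {D}; color 4 → {A, C}; color 5 → {B}. Each edge has distinct colors on its endpoints.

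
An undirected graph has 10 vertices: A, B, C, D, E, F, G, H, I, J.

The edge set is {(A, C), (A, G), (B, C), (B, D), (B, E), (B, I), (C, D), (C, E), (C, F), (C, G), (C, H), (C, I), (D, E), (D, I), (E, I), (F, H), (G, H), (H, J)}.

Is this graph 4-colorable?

B, C, D, E, I are mutually adjacent (a clique of size 5), so at least 5 colors are needed.
So 4 colors are not enough.

No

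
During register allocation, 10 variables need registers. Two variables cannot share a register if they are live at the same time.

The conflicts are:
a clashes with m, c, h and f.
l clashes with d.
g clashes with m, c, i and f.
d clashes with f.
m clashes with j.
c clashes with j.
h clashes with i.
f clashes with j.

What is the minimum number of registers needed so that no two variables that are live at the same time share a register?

The cycle m-a-h-i-g-m has odd length 5, so it cannot be 2-colored; at least 3 registers are needed.
Using 3 registers: a=1, l=2, g=1, d=1, m=2, c=2, h=2, i=3, f=2, j=1. Each listed conflict is separated.

3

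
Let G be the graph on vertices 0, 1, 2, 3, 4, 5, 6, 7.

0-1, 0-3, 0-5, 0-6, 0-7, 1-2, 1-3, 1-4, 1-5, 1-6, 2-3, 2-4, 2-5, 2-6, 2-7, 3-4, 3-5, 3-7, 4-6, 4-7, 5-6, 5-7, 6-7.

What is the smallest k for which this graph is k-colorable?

0, 5, 6, 7 are mutually adjacent (a clique of size 4), so at least 4 colors are needed.
4 colors suffice: 0=green, 1=blue, 2=green, 3=red, 4=yellow, 5=yellow, 6=red, 7=blue. Each edge has distinct colors on its endpoints.

4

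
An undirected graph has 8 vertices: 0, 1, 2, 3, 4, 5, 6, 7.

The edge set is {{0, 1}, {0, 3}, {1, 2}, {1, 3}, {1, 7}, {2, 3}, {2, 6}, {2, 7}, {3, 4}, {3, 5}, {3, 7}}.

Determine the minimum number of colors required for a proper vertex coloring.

1, 2, 3, 7 are pairwise adjacent (a clique of size 4), so at least 4 colors are needed.
4 colors suffice: color a → {3, 6}; color b → {0, 2, 4, 5}; color c → {1}; color d → {7}. Every edge joins two different colors.

4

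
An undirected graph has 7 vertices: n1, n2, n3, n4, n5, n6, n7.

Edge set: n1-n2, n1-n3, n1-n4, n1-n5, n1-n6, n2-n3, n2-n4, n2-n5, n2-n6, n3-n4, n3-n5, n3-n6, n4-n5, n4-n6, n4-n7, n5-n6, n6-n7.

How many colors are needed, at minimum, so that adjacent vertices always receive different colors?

n1, n2, n3, n4, n5, n6 are pairwise adjacent (a clique of size 6), so at least 6 colors are needed.
A valid assignment using 6 colors: n1=4, n2=5, n3=3, n4=1, n5=6, n6=2, n7=3. Every edge joins two different colors.

6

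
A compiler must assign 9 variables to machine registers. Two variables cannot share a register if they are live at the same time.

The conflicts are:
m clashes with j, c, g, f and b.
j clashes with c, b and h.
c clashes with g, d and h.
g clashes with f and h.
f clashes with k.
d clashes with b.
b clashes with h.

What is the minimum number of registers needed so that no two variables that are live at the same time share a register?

m, g, f all conflict with each other, so at least 3 registers are needed.
3 registers suffice: register 1 → {c, f, b}; register 2 → {m, d, k, h}; register 3 → {j, g}. Each listed conflict is separated.

3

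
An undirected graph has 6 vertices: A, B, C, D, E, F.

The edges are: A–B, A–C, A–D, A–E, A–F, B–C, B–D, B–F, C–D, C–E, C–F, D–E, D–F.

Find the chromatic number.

A, B, C, D, F form a clique, so at least 5 colors are needed.
5 colors suffice: color 1 → {C}; color 2 → {D}; color 3 → {A}; color 4 → {E, F}; color 5 → {B}. No two adjacent vertices share a color.

5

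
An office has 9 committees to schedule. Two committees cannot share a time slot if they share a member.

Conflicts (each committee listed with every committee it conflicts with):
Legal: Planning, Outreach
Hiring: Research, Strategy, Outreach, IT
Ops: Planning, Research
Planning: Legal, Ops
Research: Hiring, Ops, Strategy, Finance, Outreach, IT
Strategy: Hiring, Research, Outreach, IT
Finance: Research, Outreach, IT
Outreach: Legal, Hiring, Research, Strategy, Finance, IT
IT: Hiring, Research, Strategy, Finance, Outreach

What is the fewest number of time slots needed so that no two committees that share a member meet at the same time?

Hiring, Research, Strategy, Outreach, IT all conflict with each other, so at least 5 time slots are needed.
5 time slots suffice: time slot 1 → {Ops, Outreach}; time slot 2 → {Planning, Research}; time slot 3 → {Legal, IT}; time slot 4 → {Hiring, Finance}; time slot 5 → {Strategy}. No two conflicting committees share a time slot.

5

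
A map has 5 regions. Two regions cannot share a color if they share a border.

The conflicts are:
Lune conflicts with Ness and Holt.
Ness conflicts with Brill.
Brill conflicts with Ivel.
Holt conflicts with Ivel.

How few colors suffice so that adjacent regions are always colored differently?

3

The cycle Brill-Ivel-Holt-Lune-Ness-Brill has odd length 5, so it cannot be 2-colored; at least 3 colors are needed.
One proper 3-coloring: Lune=2, Ness=1, Brill=2, Holt=1, Ivel=3. Every pair that conflicts lands in different colors.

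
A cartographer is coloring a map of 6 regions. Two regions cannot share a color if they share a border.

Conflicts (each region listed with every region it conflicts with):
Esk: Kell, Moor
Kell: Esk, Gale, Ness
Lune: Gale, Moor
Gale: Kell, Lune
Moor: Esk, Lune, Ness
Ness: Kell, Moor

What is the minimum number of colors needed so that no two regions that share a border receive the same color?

The cycle Ness-Moor-Lune-Gale-Kell-Ness has odd length 5, so it cannot be 2-colored; at least 3 colors are needed.
3 colors suffice: color 1 → {Kell, Moor}; color 2 → {Esk, Lune, Ness}; color 3 → {Gale}. Each listed conflict is separated.

3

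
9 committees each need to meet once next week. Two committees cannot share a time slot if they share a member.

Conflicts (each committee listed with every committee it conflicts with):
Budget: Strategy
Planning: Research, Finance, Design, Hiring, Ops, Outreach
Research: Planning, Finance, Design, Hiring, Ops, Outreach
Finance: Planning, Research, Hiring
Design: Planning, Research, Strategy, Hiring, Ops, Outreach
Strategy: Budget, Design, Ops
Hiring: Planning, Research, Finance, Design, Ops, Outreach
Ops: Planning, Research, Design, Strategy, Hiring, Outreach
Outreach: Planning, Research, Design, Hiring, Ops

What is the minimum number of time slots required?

Planning, Research, Design, Hiring, Ops, Outreach pairwise conflict, so at least 6 time slots are needed.
A valid assignment using 6 time slots: Budget=1, Planning=3, Research=4, Finance=1, Design=1, Strategy=3, Hiring=5, Ops=2, Outreach=6. Every pair that conflicts lands in different time slots.

6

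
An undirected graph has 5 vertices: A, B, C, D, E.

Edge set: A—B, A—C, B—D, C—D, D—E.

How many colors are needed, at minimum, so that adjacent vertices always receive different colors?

D and E are adjacent, so at least 2 colors are needed.
2 colors suffice: color red → {A, D}; color blue → {B, C, E}. Every edge joins two different colors.

2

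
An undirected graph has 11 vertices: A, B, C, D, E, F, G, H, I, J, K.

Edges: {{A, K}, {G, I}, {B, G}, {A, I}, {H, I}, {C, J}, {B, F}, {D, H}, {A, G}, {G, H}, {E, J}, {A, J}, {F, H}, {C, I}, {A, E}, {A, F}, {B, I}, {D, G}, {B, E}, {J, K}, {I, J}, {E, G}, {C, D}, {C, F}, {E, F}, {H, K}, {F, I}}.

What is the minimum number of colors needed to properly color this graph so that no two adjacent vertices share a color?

D, G, H form a triangle, so at least 3 colors are needed.
One proper 3-coloring: A=3, B=3, C=3, D=1, E=1, F=2, G=2, H=3, I=1, J=2, K=1. No two adjacent vertices share a color.

3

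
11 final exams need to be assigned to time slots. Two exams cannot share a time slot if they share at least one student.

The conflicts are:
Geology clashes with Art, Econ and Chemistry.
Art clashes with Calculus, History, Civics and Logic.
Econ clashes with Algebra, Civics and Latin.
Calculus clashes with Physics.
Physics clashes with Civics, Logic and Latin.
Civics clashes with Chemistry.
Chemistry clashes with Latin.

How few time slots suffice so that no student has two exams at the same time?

Econ and Algebra conflict, so at least 2 time slots are needed.
Using 2 time slots: Geology=2, Art=1, Econ=1, Calculus=2, History=2, Physics=1, Algebra=2, Civics=2, Logic=2, Chemistry=1, Latin=2. Each listed conflict is separated.

2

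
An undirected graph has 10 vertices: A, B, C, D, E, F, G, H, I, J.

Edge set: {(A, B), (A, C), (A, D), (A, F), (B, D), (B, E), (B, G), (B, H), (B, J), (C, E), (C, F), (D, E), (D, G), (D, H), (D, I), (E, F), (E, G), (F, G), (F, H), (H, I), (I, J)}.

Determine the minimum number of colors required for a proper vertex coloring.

4

B, D, E, G form a clique, so at least 4 colors are needed.
4 colors suffice: color 1 → {B, F, I}; color 2 → {C, D, J}; color 3 → {A, E, H}; color 4 → {G}. Each edge has distinct colors on its endpoints.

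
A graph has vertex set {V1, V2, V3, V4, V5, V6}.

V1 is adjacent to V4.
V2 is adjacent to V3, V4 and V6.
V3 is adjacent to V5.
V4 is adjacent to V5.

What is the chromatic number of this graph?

2

V1 and V4 are adjacent, so at least 2 colors are needed.
2 colors suffice: color 1 → {V1, V2, V5}; color 2 → {V3, V4, V6}. Every edge joins two different colors.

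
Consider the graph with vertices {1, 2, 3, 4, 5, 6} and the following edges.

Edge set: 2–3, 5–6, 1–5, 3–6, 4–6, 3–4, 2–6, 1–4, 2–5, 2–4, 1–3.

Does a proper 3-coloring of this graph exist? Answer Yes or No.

No

2, 3, 4, 6 are mutually adjacent (a clique of size 4), so at least 4 colors are needed.
So 3 colors are not enough.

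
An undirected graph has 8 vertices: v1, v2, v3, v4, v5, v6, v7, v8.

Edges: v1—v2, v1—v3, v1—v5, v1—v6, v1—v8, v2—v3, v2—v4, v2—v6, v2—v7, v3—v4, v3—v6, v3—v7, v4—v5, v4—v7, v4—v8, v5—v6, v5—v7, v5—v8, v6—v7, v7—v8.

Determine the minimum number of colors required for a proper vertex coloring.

4

v4, v5, v7, v8 are mutually adjacent (a clique of size 4), so at least 4 colors are needed.
4 colors suffice: color 1 → {v1, v7}; color 2 → {v4, v6}; color 3 → {v2, v5}; color 4 → {v3, v8}. Each edge has distinct colors on its endpoints.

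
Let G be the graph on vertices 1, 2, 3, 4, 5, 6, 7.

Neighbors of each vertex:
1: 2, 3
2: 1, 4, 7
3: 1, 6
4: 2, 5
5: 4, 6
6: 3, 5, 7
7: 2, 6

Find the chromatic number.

The cycle 4-2-7-6-5-4 has odd length 5, so it cannot be 2-colored; at least 3 colors are needed.
3 colors suffice: color a → {2, 6}; color b → {1, 5, 7}; color c → {3, 4}. No two adjacent vertices share a color.

3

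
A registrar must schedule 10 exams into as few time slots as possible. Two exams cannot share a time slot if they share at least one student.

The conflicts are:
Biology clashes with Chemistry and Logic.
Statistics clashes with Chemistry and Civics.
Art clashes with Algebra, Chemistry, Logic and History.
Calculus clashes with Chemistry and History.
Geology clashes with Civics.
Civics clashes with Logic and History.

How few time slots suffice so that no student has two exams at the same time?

3

The cycle Statistics-Civics-Logic-Biology-Chemistry-Statistics has odd length 5, so it cannot be 2-colored; at least 3 time slots are needed.
3 time slots suffice: time slot 1 → {Biology, Art, Calculus, Civics}; time slot 2 → {Algebra, Chemistry, Geology, Logic, History}; time slot 3 → {Statistics}. Each listed conflict is separated.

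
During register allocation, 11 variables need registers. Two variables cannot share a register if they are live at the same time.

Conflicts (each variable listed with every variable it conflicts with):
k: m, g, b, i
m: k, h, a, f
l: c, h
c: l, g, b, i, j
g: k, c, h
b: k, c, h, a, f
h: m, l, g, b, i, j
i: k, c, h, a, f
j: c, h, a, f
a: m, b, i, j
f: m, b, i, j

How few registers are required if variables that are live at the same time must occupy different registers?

l and h conflict, so at least 2 registers are needed.
2 registers suffice: register 1 → {k, c, h, a, f}; register 2 → {m, l, g, b, i, j}. Each listed conflict is separated.

2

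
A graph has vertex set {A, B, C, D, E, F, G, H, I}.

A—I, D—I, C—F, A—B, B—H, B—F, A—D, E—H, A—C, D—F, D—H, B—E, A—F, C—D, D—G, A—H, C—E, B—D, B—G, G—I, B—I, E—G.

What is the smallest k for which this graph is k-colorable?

4

A, B, D, F are mutually adjacent (a clique of size 4), so at least 4 colors are needed.
4 colors suffice: color red → {B, C}; color blue → {D, E}; color green → {A, G}; color yellow → {F, H, I}. Each edge has distinct colors on its endpoints.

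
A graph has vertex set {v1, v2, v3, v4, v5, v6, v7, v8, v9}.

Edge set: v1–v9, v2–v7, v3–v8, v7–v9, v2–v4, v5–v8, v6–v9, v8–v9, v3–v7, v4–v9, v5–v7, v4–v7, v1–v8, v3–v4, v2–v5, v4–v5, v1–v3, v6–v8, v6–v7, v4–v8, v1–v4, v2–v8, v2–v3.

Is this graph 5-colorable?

The chromatic number is 4. v1, v4, v8, v9 form a clique, so at least 4 colors are needed.
4 colors suffice: color 1 → {v4, v6}; color 2 → {v7, v8}; color 3 → {v3, v5, v9}; color 4 → {v1, v2}.
Since 5 ≥ 4, a proper 5-coloring certainly exists.

Yes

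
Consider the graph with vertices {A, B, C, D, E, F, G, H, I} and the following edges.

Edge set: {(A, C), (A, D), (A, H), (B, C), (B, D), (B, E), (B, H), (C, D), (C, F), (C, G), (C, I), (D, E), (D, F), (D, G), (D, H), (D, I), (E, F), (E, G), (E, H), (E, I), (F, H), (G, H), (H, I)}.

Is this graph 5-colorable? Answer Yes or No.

The chromatic number is 4. D, E, G, H form a clique, so at least 4 colors are needed.
One proper 4-coloring: A=3, B=4, C=2, D=1, E=3, F=4, G=4, H=2, I=4.
Since 5 ≥ 4, a proper 5-coloring certainly exists.

Yes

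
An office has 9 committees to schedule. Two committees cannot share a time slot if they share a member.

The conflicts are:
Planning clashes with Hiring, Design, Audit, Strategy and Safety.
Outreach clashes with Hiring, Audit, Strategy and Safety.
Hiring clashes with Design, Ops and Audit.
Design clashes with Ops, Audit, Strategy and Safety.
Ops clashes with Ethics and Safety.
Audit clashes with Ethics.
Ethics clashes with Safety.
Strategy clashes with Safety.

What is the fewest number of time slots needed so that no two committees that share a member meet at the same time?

4

Planning, Design, Strategy, Safety all conflict with each other, so at least 4 time slots are needed.
A valid assignment using 4 time slots: Planning=3, Outreach=2, Hiring=1, Design=2, Ops=3, Audit=4, Ethics=2, Strategy=4, Safety=1. Every pair that conflicts lands in different time slots.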